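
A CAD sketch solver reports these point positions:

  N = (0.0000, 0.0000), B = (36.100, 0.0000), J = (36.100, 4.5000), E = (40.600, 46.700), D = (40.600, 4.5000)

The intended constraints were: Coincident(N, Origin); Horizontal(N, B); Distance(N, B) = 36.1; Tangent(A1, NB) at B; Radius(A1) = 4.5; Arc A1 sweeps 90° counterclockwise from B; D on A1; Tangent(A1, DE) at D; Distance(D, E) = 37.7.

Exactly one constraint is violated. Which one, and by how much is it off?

Distance(D, E) = 37.7 — off by 4.50.

N = (0.00, 0.00) ✓; N.y = 0.00, B.y = 0.00 ✓; |NB| = 36.10 ✓; ∠(JB, BN) = 90.00° ✓; |JB| = 4.500 ✓; bearing(J→D) − bearing(J→B) = 90.00° ✓; |JD| = 4.500 ✓; ∠(JD, DE) = 90.00° ✓; |DE| = 42.20 ✗.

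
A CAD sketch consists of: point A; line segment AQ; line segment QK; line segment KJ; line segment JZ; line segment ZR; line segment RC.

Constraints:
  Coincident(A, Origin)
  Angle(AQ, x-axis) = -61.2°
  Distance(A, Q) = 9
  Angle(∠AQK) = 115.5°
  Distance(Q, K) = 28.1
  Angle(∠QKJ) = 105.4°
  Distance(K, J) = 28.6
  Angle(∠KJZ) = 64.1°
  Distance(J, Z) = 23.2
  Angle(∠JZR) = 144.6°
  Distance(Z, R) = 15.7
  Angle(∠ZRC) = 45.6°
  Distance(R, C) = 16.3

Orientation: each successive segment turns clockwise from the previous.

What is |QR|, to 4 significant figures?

12.23

A is at the origin; AQ runs at -61.2° with length 9.0, so Q = (4.336, -7.887). ∠AQK = 115.5° gives QK at -125.7° from the x-axis; with |QK| = 28.1, K = (-12.06, -30.71). ∠QKJ = 105.4° gives KJ at 159.7° from the x-axis; with |KJ| = 28.6, J = (-38.89, -20.78). ∠KJZ = 64.1° gives JZ at 43.80° from the x-axis; with |JZ| = 23.2, Z = (-22.14, -4.726). ∠JZR = 144.6° gives ZR at 8.400° from the x-axis; with |ZR| = 15.7, R = (-6.609, -2.433). Then |QR| = |R − Q| = 12.23.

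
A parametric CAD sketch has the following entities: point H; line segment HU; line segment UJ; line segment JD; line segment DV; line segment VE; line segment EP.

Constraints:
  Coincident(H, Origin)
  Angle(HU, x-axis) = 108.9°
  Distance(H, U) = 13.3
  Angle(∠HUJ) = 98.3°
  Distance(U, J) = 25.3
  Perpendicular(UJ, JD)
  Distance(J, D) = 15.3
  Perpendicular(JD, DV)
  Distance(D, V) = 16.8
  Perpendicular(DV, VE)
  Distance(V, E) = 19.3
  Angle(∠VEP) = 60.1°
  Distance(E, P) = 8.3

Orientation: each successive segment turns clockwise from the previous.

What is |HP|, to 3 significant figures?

21.9

H is at the origin; HU runs at 108.9° with length 13.3, so U = (-4.31, 12.6). ∠HUJ = 98.3° gives UJ at 27.2° from the x-axis; with |UJ| = 25.3, J = (18.2, 24.1). UJ ⟂ JD, so JD runs at -62.8°; with |JD| = 15.3, D = (25.2, 10.5). JD is perpendicular to DV, so DV runs at -153°; with |DV| = 16.8, V = (10.2, 2.86). DV is perpendicular to VE, so VE runs at 117°; with |VE| = 19.3, E = (1.42, 20.0). ∠VEP = 60.1° gives EP at -2.70° from the x-axis; with |EP| = 8.3, P = (9.71, 19.6). Then |HP| = |P − H| = 21.9.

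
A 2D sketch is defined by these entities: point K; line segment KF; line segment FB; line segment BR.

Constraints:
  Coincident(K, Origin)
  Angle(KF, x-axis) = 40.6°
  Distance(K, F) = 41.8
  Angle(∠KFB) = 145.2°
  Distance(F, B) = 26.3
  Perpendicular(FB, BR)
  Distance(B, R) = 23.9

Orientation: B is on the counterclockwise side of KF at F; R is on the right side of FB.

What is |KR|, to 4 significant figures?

77.17

∠KFB = 145.2°, so FB runs at 40.6° + (180° − 145.2°) = 75.40° from the x-axis; with |FB| = 26.3, B = F + 26.3·(cos 75.40°, sin 75.40°) = (38.37, 52.65). The perpendicularity gives BR at right angles to FB; with |BR| = 23.9 on the right of FB, R = B + 23.9·(0.9677, -0.2521) = (61.50, 46.63). Then |KR| = |R − K| = 77.17.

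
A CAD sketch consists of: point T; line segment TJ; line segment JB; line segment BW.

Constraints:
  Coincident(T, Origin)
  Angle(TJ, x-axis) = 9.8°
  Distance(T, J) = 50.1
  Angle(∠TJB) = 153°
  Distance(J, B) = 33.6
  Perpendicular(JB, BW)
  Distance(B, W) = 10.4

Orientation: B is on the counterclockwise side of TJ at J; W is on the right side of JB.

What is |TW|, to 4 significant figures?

84.97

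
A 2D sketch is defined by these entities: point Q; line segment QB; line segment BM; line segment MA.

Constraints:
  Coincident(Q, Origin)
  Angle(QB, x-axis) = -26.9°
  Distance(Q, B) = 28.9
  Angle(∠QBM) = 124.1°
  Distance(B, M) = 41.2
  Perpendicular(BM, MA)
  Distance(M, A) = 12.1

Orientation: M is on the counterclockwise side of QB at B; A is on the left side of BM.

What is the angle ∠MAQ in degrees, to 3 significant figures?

102°

Q is at the origin; QB runs at -26.9° with length 28.9, so B = 28.9·(cos -26.9°, sin -26.9°) = (25.8, -13.1). ∠QBM = 124.1°, so BM runs at -26.9° + (180° − 124.1°) = 29.0° from the x-axis; with |BM| = 41.2, M = B + 41.2·(cos 29.0°, sin 29.0°) = (61.8, 6.90). BM ⟂ MA; with |MA| = 12.1 on the left of BM, A = M + 12.1·(-0.485, 0.875) = (55.9, 17.5). Then cos ∠MAQ = AM·AQ / (|AM||AQ|), giving 102°.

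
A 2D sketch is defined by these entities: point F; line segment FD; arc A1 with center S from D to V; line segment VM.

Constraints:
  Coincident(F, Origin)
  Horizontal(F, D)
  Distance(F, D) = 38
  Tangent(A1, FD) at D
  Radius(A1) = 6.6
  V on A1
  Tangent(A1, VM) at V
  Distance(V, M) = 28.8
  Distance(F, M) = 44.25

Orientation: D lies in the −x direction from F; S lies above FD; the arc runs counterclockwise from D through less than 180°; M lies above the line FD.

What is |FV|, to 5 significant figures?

31.978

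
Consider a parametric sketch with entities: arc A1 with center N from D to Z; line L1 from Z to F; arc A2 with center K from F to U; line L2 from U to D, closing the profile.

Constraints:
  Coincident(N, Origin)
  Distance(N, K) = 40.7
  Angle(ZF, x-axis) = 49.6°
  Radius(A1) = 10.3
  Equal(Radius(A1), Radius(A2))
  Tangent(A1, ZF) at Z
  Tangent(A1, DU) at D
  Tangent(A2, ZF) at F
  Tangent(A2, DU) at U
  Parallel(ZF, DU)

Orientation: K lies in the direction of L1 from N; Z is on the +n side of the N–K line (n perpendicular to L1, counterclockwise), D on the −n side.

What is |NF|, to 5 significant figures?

41.983

Tangency of A1 to both parallel lines with radius 10.3 puts Z and D at N ± 10.3·n: Z = (-7.8438, 6.6756), D = (7.8438, -6.6756). Equal radii place F and U the same way about K: F = K + 10.3·n = (18.535, 37.670), U = K − 10.3·n = (34.222, 24.319). Then |NF| = |F − N| = 41.983.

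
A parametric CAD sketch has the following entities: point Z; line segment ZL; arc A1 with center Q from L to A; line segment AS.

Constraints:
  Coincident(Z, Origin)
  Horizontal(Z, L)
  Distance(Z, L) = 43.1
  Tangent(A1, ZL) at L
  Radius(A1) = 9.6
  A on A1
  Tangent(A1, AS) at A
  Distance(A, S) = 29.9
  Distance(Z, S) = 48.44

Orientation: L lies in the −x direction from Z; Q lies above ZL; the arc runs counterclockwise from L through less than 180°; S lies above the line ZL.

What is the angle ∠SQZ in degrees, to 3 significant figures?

77.7°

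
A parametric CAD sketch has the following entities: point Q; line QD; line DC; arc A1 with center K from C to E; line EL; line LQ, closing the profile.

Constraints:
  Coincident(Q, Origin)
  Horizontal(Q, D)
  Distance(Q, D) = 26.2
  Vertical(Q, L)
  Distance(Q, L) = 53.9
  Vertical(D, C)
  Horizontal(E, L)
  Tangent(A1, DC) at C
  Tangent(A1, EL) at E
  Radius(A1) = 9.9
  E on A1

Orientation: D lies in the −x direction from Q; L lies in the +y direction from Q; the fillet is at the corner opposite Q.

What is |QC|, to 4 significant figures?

51.21

Q is at the origin; QD is horizontal with |QD| = 26.2 and D on the −x side, so D = (-26.20, 0.000). QL is vertical with |QL| = 53.9 and L on the +y side, so L = (0.000, 53.90). The virtual corner opposite Q is at (-26.20, 53.90). Since A1 is tangent to DC there, KC ⟂ DC and since A1 is tangent to EL there, KE ⟂ EL, with radius 9.9, so the center K sits 9.9 in from both sides at K = (-16.30, 44.00). That places the tangent points at C = (-26.20, 44.00) on DC and E = (-16.30, 53.90) on EL. Then |QC| = |C − Q| = 51.21.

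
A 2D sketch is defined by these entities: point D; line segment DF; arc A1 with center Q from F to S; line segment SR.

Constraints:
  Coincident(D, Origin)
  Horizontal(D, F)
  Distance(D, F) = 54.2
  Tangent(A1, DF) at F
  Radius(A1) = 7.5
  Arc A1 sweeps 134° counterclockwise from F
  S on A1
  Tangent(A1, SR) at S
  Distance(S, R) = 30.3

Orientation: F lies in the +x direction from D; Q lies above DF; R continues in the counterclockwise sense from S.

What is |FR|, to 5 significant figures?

37.890

D is at the origin; DF is horizontal with |DF| = 54.2 and F on the +x side, so F = (54.200, 0.0000). The tangent condition forces QF to be normal to DF, so Q = F + (0, 7.5) = (54.200, 7.5000). On A1, F sits at bearing -90° from Q; a 134° counterclockwise sweep puts S at bearing 44°, so S = Q + 7.5·(cos 44°, sin 44°) = (59.595, 12.710). A1 meets SR tangentially, so QS is at right angles to SR, so SR runs along (−sin 44°, cos 44°); with |SR| = 30.3, R = (38.547, 34.506). Then |FR| = |R − F| = 37.890.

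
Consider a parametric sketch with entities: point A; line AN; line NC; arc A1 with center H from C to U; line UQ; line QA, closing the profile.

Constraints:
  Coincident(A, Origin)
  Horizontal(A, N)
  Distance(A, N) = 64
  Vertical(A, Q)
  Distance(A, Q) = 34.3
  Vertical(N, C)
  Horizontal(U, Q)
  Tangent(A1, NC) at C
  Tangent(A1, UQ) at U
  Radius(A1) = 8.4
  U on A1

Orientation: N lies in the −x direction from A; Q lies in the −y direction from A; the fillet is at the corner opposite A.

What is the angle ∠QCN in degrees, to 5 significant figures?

97.477°

A is at the origin; A and N share the same y with |AN| = 64.0 and N on the −x side, so N = (-64.000, 0.0000). A and Q share the same x with |AQ| = 34.3 and Q on the −y side, so Q = (0.0000, -34.300). The virtual corner opposite A is at (-64.000, -34.300). A1 meets NC tangentially, so HC is at right angles to NC and the tangent condition forces HU to be normal to UQ, with radius 8.4, so the center H sits 8.4 in from both sides at H = (-55.600, -25.900). That places the tangent points at C = (-64.000, -25.900) on NC and U = (-55.600, -34.300) on UQ. Then cos ∠QCN = CQ·CN / (|CQ||CN|), giving 97.477°.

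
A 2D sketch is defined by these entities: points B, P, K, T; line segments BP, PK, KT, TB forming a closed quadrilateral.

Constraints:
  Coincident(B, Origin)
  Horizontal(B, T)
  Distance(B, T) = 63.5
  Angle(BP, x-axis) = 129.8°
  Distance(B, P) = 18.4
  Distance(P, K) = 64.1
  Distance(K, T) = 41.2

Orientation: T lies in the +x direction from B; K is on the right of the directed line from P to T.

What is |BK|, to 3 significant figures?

45.9

B is at the origin; BT is horizontal with |BT| = 63.5 and T in +x, so T = (63.5, 0). BP runs at 129.8° with |BP| = 18.4, so P = (-11.8, 14.1). K is determined by |PK| = 64.1 and |KT| = 41.2 together: it lies at the intersection of circle(P, 64.1) and circle(T, 41.2). With |PT| = 76.6, the foot of the radical line on PT is 54.0 from P and the perpendicular offset is √(64.1² − 54.0²) = 34.5. Taking the right-of-PT solution: K = (35.0, -29.7).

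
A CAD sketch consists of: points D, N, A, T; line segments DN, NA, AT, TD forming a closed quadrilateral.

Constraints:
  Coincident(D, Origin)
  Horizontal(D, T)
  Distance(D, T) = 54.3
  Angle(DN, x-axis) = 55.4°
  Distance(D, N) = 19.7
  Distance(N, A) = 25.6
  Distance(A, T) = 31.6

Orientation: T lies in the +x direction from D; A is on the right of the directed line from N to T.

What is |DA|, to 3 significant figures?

24.2

Checks: DN at 55.40° ✓; |NA| = 25.60 ✓; |AT| = 31.60 ✓.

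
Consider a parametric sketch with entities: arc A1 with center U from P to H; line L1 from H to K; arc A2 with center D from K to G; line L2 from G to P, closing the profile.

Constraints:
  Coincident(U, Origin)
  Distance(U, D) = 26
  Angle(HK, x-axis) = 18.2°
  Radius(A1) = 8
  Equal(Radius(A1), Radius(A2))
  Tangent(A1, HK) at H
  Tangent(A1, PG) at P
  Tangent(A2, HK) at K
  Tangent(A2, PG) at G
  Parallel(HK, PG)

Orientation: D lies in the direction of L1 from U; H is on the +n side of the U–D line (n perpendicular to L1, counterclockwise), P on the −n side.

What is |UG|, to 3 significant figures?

27.2

The slot axis is L1's direction at 18.2°, so u = (cos 18.2°, sin 18.2°) = (0.950, 0.312) and n = (−sin 18.2°, cos 18.2°) = (-0.312, 0.950). U is at the origin and D lies 26.0 along u from U, so D = 26.0·u = (24.7, 8.12). Tangency of A1 to both parallel lines with radius 8.0 puts H and P at U ± 8.0·n: H = (-2.50, 7.60), P = (2.50, -7.60). Equal radii place K and G the same way about D: K = D + 8.0·n = (22.2, 15.7), G = D − 8.0·n = (27.2, 0.521). Then |UG| = |G − U| = 27.2.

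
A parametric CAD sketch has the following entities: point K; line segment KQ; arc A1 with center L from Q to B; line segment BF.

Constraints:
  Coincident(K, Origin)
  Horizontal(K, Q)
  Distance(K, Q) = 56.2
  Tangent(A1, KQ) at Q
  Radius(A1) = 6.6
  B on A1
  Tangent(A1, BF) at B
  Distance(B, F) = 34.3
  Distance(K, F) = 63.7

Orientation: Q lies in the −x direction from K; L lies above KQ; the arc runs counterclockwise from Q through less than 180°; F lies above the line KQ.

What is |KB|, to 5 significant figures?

50.022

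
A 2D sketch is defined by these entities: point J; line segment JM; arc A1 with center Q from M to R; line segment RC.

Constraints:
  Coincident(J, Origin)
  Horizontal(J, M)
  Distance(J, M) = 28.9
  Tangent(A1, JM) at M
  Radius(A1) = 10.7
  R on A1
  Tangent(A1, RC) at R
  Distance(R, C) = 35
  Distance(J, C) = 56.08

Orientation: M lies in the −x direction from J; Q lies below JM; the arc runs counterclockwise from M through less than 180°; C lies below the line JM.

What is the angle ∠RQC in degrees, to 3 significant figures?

73.0°

Checks: J = (0.00, 0.00) ✓; |QM| = 10.70 ✓; |QR| = 10.70 ✓; ∠(QR, RC) = 90.00° ✓; |RC| = 35.00 ✓; |JC| = 56.08 ✓.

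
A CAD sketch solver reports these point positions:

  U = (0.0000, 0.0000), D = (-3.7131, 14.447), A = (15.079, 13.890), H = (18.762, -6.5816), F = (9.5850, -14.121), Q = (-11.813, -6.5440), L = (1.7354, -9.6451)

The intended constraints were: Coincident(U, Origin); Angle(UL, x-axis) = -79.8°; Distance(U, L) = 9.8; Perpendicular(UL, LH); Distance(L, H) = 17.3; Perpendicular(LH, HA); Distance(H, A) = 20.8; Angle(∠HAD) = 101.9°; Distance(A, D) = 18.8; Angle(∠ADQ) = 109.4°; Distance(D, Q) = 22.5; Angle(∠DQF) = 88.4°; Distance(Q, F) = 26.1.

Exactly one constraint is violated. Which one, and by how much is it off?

Distance(Q, F) = 26.1 — off by 3.40.

U = (0.00, 0.00) ✓; UL at -79.80° ✓; |UL| = 9.800 ✓; ∠(UL, LH) = 90.00° ✓; |LH| = 17.30 ✓; ∠(LH, HA) = 90.00° ✓; |HA| = 20.80 ✓; ∠HAD = 101.9° ✓; |AD| = 18.80 ✓; ∠ADQ = 109.4° ✓; |DQ| = 22.50 ✓; ∠DQF = 88.40° ✓; |QF| = 22.70 ✗.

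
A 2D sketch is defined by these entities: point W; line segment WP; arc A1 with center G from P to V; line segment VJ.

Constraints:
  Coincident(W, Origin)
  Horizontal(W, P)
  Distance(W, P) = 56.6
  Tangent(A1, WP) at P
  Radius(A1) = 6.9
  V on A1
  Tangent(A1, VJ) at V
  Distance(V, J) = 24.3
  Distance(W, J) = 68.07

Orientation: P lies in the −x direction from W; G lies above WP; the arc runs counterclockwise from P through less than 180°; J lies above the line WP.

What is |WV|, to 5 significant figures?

51.216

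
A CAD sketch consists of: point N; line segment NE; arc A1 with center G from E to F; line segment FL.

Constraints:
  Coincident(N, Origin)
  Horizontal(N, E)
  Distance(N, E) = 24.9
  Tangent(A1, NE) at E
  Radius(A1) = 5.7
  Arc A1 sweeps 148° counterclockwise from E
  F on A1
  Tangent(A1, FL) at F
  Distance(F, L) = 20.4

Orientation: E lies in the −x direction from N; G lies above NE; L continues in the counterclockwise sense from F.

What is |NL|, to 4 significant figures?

44.62

N is at the origin; NE is horizontal with |NE| = 24.9 and E on the −x side, so E = (-24.90, 0.000). A1 meets NE tangentially, so GE is at right angles to NE, so G = E + (0, 5.7) = (-24.90, 5.700). On A1, E sits at bearing -90° from G; a 148° counterclockwise sweep puts F at bearing 58°, so F = G + 5.7·(cos 58°, sin 58°) = (-21.88, 10.53). The tangent condition forces GF to be normal to FL, so FL runs along (−sin 58°, cos 58°); with |FL| = 20.4, L = (-39.18, 21.34). Then |NL| = |L − N| = 44.62.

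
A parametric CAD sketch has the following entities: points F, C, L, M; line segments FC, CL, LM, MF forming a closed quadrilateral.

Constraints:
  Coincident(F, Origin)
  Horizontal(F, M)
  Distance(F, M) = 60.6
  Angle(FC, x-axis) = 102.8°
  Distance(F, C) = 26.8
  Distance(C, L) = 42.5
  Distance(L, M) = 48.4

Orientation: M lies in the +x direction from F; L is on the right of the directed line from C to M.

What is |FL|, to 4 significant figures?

17.89

Checks: |CL| = 42.50 ✓; |LM| = 48.40 ✓.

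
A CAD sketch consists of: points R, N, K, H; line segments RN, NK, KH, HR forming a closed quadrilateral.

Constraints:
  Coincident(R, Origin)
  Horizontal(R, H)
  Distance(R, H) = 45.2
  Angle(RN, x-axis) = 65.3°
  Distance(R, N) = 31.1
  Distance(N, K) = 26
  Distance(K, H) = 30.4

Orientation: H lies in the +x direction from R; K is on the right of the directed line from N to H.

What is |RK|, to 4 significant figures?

15.07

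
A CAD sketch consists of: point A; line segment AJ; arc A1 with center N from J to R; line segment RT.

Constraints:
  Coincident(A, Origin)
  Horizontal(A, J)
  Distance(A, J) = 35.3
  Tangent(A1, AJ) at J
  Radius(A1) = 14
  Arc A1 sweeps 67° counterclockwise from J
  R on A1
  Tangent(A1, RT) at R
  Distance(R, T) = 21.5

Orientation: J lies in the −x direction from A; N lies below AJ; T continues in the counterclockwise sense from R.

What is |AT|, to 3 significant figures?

63.3

A is at the origin; AJ is horizontal with |AJ| = 35.3 and J on the −x side, so J = (-35.3, 0.00). Tangency of A1 to AJ means the radius NJ is perpendicular to AJ, so N = J + (0, -14) = (-35.3, -14.0). On A1, J sits at bearing 90° from N; a 67° counterclockwise sweep puts R at bearing 157°, so R = N + 14.0·(cos 157°, sin 157°) = (-48.2, -8.53). A1 meets RT tangentially, so NR is at right angles to RT, so RT runs along (−sin 157°, cos 157°); with |RT| = 21.5, T = (-56.6, -28.3). Then |AT| = |T − A| = 63.3.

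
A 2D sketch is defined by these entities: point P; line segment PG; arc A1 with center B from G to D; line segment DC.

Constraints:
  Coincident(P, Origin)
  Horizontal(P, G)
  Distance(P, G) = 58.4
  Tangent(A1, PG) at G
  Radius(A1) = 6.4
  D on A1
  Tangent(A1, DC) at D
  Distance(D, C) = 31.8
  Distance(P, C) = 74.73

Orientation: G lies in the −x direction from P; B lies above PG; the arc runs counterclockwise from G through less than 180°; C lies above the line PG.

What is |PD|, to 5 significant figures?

53.175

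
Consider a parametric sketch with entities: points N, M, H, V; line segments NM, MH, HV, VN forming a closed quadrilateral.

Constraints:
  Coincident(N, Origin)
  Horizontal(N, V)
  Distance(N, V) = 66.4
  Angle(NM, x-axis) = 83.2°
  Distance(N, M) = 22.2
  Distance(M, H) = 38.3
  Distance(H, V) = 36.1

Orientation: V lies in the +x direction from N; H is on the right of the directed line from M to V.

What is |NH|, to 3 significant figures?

30.8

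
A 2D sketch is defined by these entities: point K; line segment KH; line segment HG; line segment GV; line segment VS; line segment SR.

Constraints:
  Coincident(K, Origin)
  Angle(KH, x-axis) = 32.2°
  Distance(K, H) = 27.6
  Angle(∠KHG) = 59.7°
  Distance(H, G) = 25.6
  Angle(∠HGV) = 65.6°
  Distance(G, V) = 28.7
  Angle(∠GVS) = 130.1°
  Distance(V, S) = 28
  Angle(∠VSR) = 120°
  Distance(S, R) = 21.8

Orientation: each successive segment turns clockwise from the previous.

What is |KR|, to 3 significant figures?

43.1

K is at the origin; KH runs at 32.2° with length 27.6, so H = (23.4, 14.7). ∠KHG = 59.7° gives HG at -88.1° from the x-axis; with |HG| = 25.6, G = (24.2, -10.9). ∠HGV = 65.6° gives GV at 158° from the x-axis; with |GV| = 28.7, V = (-2.31, 0.104). ∠GVS = 130.1° gives VS at 108° from the x-axis; with |VS| = 28.0, S = (-10.8, 26.8). ∠VSR = 120.0° gives SR at 47.6° from the x-axis; with |SR| = 21.8, R = (3.92, 42.9). Then |KR| = |R − K| = 43.1.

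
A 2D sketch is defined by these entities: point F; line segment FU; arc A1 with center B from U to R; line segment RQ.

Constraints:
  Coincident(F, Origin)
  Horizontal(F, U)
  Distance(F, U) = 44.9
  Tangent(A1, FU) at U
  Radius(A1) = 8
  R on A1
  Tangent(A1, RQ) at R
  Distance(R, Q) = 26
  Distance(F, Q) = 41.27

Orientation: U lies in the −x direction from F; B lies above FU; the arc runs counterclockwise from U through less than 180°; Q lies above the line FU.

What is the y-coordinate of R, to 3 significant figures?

5.30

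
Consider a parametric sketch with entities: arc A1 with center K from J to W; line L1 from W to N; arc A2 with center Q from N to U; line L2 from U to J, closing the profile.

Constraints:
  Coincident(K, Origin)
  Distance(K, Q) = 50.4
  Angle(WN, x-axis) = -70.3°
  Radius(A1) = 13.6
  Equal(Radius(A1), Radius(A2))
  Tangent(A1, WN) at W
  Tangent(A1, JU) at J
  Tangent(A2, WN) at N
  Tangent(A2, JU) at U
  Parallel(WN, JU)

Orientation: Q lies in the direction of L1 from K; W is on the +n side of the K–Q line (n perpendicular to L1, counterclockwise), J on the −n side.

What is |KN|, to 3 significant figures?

52.2

Tangency of A1 to both parallel lines with radius 13.6 puts W and J at K ± 13.6·n: W = (12.8, 4.58), J = (-12.8, -4.58). Equal radii place N and U the same way about Q: N = Q + 13.6·n = (29.8, -42.9), U = Q − 13.6·n = (4.19, -52.0). Then |KN| = |N − K| = 52.2.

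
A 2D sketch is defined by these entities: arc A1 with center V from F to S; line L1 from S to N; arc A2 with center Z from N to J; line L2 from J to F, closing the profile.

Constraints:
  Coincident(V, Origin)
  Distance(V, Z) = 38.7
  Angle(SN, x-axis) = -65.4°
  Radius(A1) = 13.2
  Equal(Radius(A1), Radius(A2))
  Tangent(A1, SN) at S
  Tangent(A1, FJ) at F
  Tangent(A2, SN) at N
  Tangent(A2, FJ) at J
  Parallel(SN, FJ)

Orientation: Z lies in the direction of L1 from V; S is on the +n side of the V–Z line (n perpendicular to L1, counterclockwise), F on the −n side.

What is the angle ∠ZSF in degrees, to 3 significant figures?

71.2°

The slot axis is L1's direction at -65.4°, so u = (cos -65.4°, sin -65.4°) = (0.416, -0.909) and n = (−sin -65.4°, cos -65.4°) = (0.909, 0.416). V is at the origin and Z lies 38.7 along u from V, so Z = 38.7·u = (16.1, -35.2). Tangency of A1 to both parallel lines with radius 13.2 puts S and F at V ± 13.2·n: S = (12.0, 5.49), F = (-12.0, -5.49). Then cos ∠ZSF = SZ·SF / (|SZ||SF|), giving 71.2°.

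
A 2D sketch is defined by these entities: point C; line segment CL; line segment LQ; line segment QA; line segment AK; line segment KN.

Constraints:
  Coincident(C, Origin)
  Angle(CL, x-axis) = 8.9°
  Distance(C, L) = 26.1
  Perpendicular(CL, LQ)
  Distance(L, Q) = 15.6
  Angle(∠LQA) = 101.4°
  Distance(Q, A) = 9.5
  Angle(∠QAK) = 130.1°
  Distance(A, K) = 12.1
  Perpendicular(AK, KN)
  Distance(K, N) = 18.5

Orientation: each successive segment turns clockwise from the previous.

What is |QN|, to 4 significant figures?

21.40

C is at the origin; CL runs at 8.9° with length 26.1, so L = (25.79, 4.038). The perpendicularity gives LQ at right angles to CL, so LQ runs at -81.10°; with |LQ| = 15.6, Q = (28.20, -11.37). ∠LQA = 101.4° gives QA at -159.7° from the x-axis; with |QA| = 9.5, A = (19.29, -14.67). ∠QAK = 130.1° gives AK at 150.4° from the x-axis; with |AK| = 12.1, K = (8.768, -8.693). AK is perpendicular to KN, so KN runs at 60.40°; with |KN| = 18.5, N = (17.91, 7.392). Then |QN| = |N − Q| = 21.40.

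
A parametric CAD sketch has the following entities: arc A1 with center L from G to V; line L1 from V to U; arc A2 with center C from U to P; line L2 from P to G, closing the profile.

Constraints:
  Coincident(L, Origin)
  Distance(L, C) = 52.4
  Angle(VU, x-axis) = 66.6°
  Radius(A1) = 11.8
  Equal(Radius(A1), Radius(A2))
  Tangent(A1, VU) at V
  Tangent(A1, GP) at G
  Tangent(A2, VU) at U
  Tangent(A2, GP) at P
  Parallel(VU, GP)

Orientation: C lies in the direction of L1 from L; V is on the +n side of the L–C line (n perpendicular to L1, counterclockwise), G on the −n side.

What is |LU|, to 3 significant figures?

53.7

Tangency of A1 to both parallel lines with radius 11.8 puts V and G at L ± 11.8·n: V = (-10.8, 4.69), G = (10.8, -4.69). Equal radii place U and P the same way about C: U = C + 11.8·n = (9.98, 52.8), P = C − 11.8·n = (31.6, 43.4). Then |LU| = |U − L| = 53.7.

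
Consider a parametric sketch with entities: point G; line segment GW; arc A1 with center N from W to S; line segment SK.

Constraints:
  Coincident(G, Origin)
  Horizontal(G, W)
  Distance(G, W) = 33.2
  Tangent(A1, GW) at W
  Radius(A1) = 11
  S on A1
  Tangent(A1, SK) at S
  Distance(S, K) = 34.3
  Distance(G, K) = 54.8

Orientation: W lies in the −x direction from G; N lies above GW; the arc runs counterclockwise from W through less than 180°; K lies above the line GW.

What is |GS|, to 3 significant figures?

25.9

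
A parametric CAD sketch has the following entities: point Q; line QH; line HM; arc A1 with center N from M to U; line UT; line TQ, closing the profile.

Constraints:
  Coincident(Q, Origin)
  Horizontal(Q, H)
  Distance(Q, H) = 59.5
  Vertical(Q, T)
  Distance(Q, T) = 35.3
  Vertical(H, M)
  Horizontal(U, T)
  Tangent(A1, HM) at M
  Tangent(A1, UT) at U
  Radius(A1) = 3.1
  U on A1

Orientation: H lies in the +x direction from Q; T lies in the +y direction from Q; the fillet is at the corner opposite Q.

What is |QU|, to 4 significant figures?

66.54

Q is at the origin; Q and H share the same y with |QH| = 59.5 and H on the +x side, so H = (59.50, 0.000). QT is vertical with |QT| = 35.3 and T on the +y side, so T = (0.000, 35.30). The virtual corner opposite Q is at (59.50, 35.30). Tangency of A1 to HM means the radius NM is perpendicular to HM and tangency of A1 to UT means the radius NU is perpendicular to UT, with radius 3.1, so the center N sits 3.1 in from both sides at N = (56.40, 32.20). That places the tangent points at M = (59.50, 32.20) on HM and U = (56.40, 35.30) on UT. Then |QU| = |U − Q| = 66.54.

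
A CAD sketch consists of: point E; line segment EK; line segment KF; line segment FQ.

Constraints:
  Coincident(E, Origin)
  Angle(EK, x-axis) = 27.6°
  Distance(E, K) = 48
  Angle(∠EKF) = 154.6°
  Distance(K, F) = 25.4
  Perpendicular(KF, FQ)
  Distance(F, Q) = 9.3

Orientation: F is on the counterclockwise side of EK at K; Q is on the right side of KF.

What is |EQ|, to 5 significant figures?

74.975

∠EKF = 154.6°, so KF runs at 27.6° + (180° − 154.6°) = 53.000° from the x-axis; with |KF| = 25.4, F = K + 25.4·(cos 53.000°, sin 53.000°) = (57.824, 42.524). KF is perpendicular to FQ; with |FQ| = 9.3 on the right of KF, Q = F + 9.3·(0.79864, -0.60182) = (65.251, 36.927). Then |EQ| = |Q − E| = 74.975.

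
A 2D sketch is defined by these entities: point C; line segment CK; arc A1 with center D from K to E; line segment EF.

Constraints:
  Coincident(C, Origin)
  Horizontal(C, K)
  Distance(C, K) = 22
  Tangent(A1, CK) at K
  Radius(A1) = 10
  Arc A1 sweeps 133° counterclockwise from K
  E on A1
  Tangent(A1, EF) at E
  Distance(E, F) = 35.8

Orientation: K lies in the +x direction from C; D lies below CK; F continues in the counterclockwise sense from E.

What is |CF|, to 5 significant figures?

58.122

C is at the origin; C and K share the same y with |CK| = 22.0 and K on the +x side, so K = (22.000, 0.0000). Since A1 is tangent to CK there, DK ⟂ CK, so D = K + (0, -10) = (22.000, -10.000). On A1, K sits at bearing 90° from D; a 133° counterclockwise sweep puts E at bearing 223°, so E = D + 10.0·(cos 223°, sin 223°) = (14.686, -16.820). Tangency of A1 to EF means the radius DE is perpendicular to EF, so EF runs along (−sin 223°, cos 223°); with |EF| = 35.8, F = (39.102, -43.002). Then |CF| = |F − C| = 58.122.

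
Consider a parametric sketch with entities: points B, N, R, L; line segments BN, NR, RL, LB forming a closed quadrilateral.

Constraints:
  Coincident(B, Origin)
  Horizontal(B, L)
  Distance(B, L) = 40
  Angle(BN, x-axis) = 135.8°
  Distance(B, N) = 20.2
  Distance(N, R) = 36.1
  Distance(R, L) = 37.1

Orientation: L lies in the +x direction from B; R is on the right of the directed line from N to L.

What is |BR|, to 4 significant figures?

16.68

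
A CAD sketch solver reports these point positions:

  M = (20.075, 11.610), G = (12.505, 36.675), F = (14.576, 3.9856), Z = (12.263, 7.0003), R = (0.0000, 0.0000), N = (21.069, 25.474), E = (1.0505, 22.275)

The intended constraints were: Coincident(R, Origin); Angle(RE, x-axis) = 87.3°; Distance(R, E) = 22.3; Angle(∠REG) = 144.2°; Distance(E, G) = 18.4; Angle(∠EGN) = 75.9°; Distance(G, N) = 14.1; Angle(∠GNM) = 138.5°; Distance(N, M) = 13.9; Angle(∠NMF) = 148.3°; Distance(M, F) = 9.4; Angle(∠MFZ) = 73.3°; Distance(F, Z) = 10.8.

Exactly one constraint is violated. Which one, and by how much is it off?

Distance(F, Z) = 10.8 — off by 7.00.

R = (0.00, 0.00) ✓; RE at 87.30° ✓; |RE| = 22.30 ✓; ∠REG = 144.2° ✓; |EG| = 18.40 ✓; ∠EGN = 75.90° ✓; |GN| = 14.10 ✓; ∠GNM = 138.5° ✓; |NM| = 13.90 ✓; ∠NMF = 148.3° ✓; |MF| = 9.401 ✓; ∠MFZ = 73.30° ✓; |FZ| = 3.800 ✗.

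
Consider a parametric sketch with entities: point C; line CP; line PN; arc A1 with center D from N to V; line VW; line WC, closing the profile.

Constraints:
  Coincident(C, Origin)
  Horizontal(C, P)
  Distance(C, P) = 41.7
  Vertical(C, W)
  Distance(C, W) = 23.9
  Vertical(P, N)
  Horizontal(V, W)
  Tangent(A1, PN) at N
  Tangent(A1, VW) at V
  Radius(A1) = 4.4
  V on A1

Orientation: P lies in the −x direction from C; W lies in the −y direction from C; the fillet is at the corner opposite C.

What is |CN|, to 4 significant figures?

46.03

The virtual corner opposite C is at (-41.70, -23.90). Since A1 is tangent to PN there, DN ⟂ PN and A1 meets VW tangentially, so DV is at right angles to VW, with radius 4.4, so the center D sits 4.4 in from both sides at D = (-37.30, -19.50). That places the tangent points at N = (-41.70, -19.50) on PN and V = (-37.30, -23.90) on VW. Then |CN| = |N − C| = 46.03.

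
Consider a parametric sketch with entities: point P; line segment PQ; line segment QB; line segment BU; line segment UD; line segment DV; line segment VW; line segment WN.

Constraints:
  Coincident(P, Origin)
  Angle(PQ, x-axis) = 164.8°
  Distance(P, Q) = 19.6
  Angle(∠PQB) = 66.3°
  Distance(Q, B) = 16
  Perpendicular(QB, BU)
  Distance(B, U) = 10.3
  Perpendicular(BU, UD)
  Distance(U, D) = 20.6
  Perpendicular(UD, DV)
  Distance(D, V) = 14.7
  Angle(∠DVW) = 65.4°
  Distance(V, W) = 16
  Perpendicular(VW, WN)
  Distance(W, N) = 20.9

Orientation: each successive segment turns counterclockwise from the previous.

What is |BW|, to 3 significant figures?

6.46

P is at the origin; PQ runs at 164.8° with length 19.6, so Q = (-18.9, 5.14). ∠PQB = 66.3° gives QB at -81.5° from the x-axis; with |QB| = 16.0, B = (-16.5, -10.7). QB ⟂ BU, so BU runs at 8.50°; with |BU| = 10.3, U = (-6.36, -9.16). BU is perpendicular to UD, so UD runs at 98.5°; with |UD| = 20.6, D = (-9.41, 11.2). UD ⟂ DV, so DV runs at -172°; with |DV| = 14.7, V = (-23.9, 9.04). ∠DVW = 65.4° gives VW at -56.9° from the x-axis; with |VW| = 16.0, W = (-15.2, -4.37). Then |BW| = |W − B| = 6.46.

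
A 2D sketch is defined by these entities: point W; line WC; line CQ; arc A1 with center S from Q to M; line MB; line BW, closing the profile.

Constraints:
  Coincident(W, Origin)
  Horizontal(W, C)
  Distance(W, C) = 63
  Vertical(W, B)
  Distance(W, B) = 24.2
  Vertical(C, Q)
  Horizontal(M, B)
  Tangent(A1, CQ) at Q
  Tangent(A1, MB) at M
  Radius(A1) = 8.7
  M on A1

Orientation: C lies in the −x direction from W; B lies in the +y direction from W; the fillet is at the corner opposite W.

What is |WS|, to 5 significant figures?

56.469

W is at the origin; W and C share the same y with |WC| = 63.0 and C on the −x side, so C = (-63.000, 0.0000). WB is vertical with |WB| = 24.2 and B on the +y side, so B = (0.0000, 24.200). The virtual corner opposite W is at (-63.000, 24.200). A1 meets CQ tangentially, so SQ is at right angles to CQ and tangency of A1 to MB means the radius SM is perpendicular to MB, with radius 8.7, so the center S sits 8.7 in from both sides at S = (-54.300, 15.500). Then |WS| = |S − W| = 56.469.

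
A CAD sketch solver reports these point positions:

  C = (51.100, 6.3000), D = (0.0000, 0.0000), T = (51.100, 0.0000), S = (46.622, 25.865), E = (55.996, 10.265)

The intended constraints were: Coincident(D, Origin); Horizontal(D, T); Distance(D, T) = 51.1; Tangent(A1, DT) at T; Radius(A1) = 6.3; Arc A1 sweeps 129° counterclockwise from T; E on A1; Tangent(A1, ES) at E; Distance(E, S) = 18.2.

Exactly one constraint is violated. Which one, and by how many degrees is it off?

Tangent(A1, ES) at E — off by 8.00°.

D = (0.00, 0.00) ✓; D.y = 0.00, T.y = 0.00 ✓; |DT| = 51.10 ✓; ∠(CT, TD) = 90.00° ✓; |CT| = 6.300 ✓; bearing(C→E) − bearing(C→T) = 129.0° ✓; |CE| = 6.300 ✓; ∠(CE, ES) = 98.00° ✗; |ES| = 18.20 ✓.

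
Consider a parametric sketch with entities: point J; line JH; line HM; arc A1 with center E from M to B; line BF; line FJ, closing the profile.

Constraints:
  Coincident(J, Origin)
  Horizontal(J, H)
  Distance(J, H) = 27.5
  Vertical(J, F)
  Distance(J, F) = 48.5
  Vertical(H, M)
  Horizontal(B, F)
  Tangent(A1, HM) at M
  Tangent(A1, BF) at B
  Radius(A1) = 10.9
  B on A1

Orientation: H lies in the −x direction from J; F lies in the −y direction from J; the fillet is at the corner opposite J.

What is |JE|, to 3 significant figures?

41.1

J and F share the same x with |JF| = 48.5 and F on the −y side, so F = (0.00, -48.5). The virtual corner opposite J is at (-27.5, -48.5). Since A1 is tangent to HM there, EM ⟂ HM and since A1 is tangent to BF there, EB ⟂ BF, with radius 10.9, so the center E sits 10.9 in from both sides at E = (-16.6, -37.6). Then |JE| = |E − J| = 41.1.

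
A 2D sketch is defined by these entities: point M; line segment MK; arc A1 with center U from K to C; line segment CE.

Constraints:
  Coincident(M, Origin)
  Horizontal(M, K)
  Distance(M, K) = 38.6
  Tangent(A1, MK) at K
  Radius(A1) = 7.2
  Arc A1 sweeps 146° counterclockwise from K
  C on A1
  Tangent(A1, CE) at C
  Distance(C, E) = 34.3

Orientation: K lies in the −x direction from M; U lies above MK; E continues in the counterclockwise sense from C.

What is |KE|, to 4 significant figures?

40.53

M is at the origin; MK is horizontal with |MK| = 38.6 and K on the −x side, so K = (-38.60, 0.000). Tangency of A1 to MK means the radius UK is perpendicular to MK, so U = K + (0, 7.2) = (-38.60, 7.200). On A1, K sits at bearing -90° from U; a 146° counterclockwise sweep puts C at bearing 56°, so C = U + 7.2·(cos 56°, sin 56°) = (-34.57, 13.17). The tangent condition forces UC to be normal to CE, so CE runs along (−sin 56°, cos 56°); with |CE| = 34.3, E = (-63.01, 32.35). Then |KE| = |E − K| = 40.53.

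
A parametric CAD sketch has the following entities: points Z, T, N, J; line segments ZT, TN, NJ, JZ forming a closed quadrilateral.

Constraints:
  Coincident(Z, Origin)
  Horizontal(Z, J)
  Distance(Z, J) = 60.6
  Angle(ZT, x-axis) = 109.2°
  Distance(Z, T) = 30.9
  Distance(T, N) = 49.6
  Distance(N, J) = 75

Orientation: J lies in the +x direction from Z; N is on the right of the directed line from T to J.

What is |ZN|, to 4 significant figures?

23.45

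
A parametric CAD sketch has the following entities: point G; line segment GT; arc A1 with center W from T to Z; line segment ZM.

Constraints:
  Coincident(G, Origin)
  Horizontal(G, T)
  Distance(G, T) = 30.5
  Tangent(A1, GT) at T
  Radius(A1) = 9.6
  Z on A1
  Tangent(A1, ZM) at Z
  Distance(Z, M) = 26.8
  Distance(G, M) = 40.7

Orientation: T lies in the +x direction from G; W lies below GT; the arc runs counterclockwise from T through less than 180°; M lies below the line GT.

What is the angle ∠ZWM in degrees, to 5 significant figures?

70.292°

G is at the origin; G and T share the same y with |GT| = 30.5 and T on the +x side, so T = (30.500, 0.0000). A1 meets GT tangentially, so WT is at right angles to GT, so W = T + (0, -9.6) = (30.500, -9.6000). Since WZ ⟂ ZM (tangency), |WM| = √(9.6² + 26.8²) = 28.468 regardless of where Z sits on A1. So M lies on both circle(G, 40.7) and circle(W, 28.468); the below-GT intersection is M = (19.363, -35.799). Z is the foot of the tangent from M: Z = (20.916, -9.0438).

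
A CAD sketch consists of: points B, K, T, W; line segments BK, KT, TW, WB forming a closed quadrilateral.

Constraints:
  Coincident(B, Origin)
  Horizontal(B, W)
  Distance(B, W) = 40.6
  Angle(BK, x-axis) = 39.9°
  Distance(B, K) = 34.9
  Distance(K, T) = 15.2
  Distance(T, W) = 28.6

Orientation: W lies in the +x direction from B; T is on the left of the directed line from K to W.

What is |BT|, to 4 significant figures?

49.70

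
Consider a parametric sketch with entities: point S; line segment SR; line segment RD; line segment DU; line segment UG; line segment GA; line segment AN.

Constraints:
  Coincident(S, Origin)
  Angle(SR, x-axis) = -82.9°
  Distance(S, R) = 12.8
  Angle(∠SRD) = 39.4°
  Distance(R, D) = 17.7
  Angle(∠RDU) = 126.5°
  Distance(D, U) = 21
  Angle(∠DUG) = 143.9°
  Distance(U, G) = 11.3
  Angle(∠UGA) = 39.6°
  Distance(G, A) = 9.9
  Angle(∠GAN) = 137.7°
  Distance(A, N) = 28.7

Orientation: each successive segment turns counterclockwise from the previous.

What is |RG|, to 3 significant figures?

41.4

S is at the origin; SR runs at -82.9° with length 12.8, so R = (1.58, -12.7). ∠SRD = 39.4° gives RD at 57.7° from the x-axis; with |RD| = 17.7, D = (11.0, 2.26). ∠RDU = 126.5° gives DU at 111° from the x-axis; with |DU| = 21.0, U = (3.45, 21.8). ∠DUG = 143.9° gives UG at 147° from the x-axis; with |UG| = 11.3, G = (-6.06, 27.9). Then |RG| = |G − R| = 41.4.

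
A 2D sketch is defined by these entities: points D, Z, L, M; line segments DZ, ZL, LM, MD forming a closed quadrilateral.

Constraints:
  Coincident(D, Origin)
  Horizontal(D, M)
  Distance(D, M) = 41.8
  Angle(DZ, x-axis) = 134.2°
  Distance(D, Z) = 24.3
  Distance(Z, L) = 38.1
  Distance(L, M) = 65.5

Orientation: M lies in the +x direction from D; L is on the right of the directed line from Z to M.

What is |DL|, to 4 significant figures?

28.94

D is at the origin; D and M share the same y with |DM| = 41.8 and M in +x, so M = (41.8, 0). DZ runs at 134.2° with |DZ| = 24.3, so Z = (-16.94, 17.42). L is determined by |ZL| = 38.1 and |LM| = 65.5 together: it lies at the intersection of circle(Z, 38.1) and circle(M, 65.5). With |ZM| = 61.27, the foot of the radical line on ZM is 7.470 from Z and the perpendicular offset is √(38.1² − 7.470²) = 37.36. Taking the right-of-ZM solution: L = (-20.40, -20.52).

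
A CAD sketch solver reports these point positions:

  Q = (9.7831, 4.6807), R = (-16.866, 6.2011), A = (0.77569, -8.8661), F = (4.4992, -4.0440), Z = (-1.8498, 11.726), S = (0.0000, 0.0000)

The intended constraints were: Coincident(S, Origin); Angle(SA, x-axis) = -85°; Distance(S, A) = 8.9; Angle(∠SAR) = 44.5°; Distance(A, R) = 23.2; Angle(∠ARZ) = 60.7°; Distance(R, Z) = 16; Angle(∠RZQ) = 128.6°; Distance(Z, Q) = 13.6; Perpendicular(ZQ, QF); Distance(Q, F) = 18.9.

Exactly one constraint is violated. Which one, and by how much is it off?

Distance(Q, F) = 18.9 — off by 8.70.

S = (0.00, 0.00) ✓; SA at -85.00° ✓; |SA| = 8.900 ✓; ∠SAR = 44.50° ✓; |AR| = 23.20 ✓; ∠ARZ = 60.70° ✓; |RZ| = 16.00 ✓; ∠RZQ = 128.6° ✓; |ZQ| = 13.60 ✓; ∠(ZQ, QF) = 90.00° ✓; |QF| = 10.20 ✗.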